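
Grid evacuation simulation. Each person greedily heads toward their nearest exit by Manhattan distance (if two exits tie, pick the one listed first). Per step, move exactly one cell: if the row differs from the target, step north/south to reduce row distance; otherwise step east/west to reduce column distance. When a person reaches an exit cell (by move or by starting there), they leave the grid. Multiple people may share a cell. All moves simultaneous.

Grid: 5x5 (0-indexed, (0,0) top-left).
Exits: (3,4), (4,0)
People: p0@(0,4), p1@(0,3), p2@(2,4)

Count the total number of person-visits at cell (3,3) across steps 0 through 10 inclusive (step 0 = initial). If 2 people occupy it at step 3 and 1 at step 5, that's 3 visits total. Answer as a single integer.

Step 0: p0@(0,4) p1@(0,3) p2@(2,4) -> at (3,3): 0 [-], cum=0
Step 1: p0@(1,4) p1@(1,3) p2@ESC -> at (3,3): 0 [-], cum=0
Step 2: p0@(2,4) p1@(2,3) p2@ESC -> at (3,3): 0 [-], cum=0
Step 3: p0@ESC p1@(3,3) p2@ESC -> at (3,3): 1 [p1], cum=1
Step 4: p0@ESC p1@ESC p2@ESC -> at (3,3): 0 [-], cum=1
Total visits = 1

Answer: 1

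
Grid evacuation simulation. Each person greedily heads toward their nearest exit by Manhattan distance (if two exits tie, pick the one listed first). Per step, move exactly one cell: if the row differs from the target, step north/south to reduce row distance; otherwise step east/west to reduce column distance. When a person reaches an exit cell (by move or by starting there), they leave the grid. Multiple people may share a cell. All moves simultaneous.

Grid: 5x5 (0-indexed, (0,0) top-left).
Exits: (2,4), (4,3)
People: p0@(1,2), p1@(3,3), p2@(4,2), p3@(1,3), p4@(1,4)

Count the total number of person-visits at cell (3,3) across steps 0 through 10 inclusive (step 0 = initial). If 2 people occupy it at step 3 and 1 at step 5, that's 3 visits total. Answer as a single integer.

Step 0: p0@(1,2) p1@(3,3) p2@(4,2) p3@(1,3) p4@(1,4) -> at (3,3): 1 [p1], cum=1
Step 1: p0@(2,2) p1@ESC p2@ESC p3@(2,3) p4@ESC -> at (3,3): 0 [-], cum=1
Step 2: p0@(2,3) p1@ESC p2@ESC p3@ESC p4@ESC -> at (3,3): 0 [-], cum=1
Step 3: p0@ESC p1@ESC p2@ESC p3@ESC p4@ESC -> at (3,3): 0 [-], cum=1
Total visits = 1

Answer: 1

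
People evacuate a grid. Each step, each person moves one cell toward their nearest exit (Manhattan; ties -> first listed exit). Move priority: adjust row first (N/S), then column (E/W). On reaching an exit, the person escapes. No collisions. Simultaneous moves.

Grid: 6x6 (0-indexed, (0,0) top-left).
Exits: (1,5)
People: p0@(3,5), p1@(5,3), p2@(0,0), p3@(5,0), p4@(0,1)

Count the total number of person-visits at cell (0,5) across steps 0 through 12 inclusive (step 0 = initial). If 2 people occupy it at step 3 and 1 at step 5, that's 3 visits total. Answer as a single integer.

Answer: 0

Derivation:
Step 0: p0@(3,5) p1@(5,3) p2@(0,0) p3@(5,0) p4@(0,1) -> at (0,5): 0 [-], cum=0
Step 1: p0@(2,5) p1@(4,3) p2@(1,0) p3@(4,0) p4@(1,1) -> at (0,5): 0 [-], cum=0
Step 2: p0@ESC p1@(3,3) p2@(1,1) p3@(3,0) p4@(1,2) -> at (0,5): 0 [-], cum=0
Step 3: p0@ESC p1@(2,3) p2@(1,2) p3@(2,0) p4@(1,3) -> at (0,5): 0 [-], cum=0
Step 4: p0@ESC p1@(1,3) p2@(1,3) p3@(1,0) p4@(1,4) -> at (0,5): 0 [-], cum=0
Step 5: p0@ESC p1@(1,4) p2@(1,4) p3@(1,1) p4@ESC -> at (0,5): 0 [-], cum=0
Step 6: p0@ESC p1@ESC p2@ESC p3@(1,2) p4@ESC -> at (0,5): 0 [-], cum=0
Step 7: p0@ESC p1@ESC p2@ESC p3@(1,3) p4@ESC -> at (0,5): 0 [-], cum=0
Step 8: p0@ESC p1@ESC p2@ESC p3@(1,4) p4@ESC -> at (0,5): 0 [-], cum=0
Step 9: p0@ESC p1@ESC p2@ESC p3@ESC p4@ESC -> at (0,5): 0 [-], cum=0
Total visits = 0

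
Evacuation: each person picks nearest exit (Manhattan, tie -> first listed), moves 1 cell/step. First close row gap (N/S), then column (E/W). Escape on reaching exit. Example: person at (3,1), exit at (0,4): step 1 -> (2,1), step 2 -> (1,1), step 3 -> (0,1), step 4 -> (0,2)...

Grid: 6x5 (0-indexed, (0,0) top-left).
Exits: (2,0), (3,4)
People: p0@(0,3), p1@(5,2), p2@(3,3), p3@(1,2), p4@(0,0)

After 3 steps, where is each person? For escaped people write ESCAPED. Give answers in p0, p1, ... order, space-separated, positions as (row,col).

Step 1: p0:(0,3)->(1,3) | p1:(5,2)->(4,2) | p2:(3,3)->(3,4)->EXIT | p3:(1,2)->(2,2) | p4:(0,0)->(1,0)
Step 2: p0:(1,3)->(2,3) | p1:(4,2)->(3,2) | p2:escaped | p3:(2,2)->(2,1) | p4:(1,0)->(2,0)->EXIT
Step 3: p0:(2,3)->(3,3) | p1:(3,2)->(3,3) | p2:escaped | p3:(2,1)->(2,0)->EXIT | p4:escaped

(3,3) (3,3) ESCAPED ESCAPED ESCAPED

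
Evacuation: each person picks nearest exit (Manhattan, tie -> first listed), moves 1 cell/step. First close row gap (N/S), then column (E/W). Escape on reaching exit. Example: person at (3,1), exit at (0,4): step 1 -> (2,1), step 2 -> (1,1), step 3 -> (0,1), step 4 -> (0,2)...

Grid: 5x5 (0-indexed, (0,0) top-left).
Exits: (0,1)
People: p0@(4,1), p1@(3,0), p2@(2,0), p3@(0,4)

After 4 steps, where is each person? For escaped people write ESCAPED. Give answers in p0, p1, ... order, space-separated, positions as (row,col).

Step 1: p0:(4,1)->(3,1) | p1:(3,0)->(2,0) | p2:(2,0)->(1,0) | p3:(0,4)->(0,3)
Step 2: p0:(3,1)->(2,1) | p1:(2,0)->(1,0) | p2:(1,0)->(0,0) | p3:(0,3)->(0,2)
Step 3: p0:(2,1)->(1,1) | p1:(1,0)->(0,0) | p2:(0,0)->(0,1)->EXIT | p3:(0,2)->(0,1)->EXIT
Step 4: p0:(1,1)->(0,1)->EXIT | p1:(0,0)->(0,1)->EXIT | p2:escaped | p3:escaped

ESCAPED ESCAPED ESCAPED ESCAPED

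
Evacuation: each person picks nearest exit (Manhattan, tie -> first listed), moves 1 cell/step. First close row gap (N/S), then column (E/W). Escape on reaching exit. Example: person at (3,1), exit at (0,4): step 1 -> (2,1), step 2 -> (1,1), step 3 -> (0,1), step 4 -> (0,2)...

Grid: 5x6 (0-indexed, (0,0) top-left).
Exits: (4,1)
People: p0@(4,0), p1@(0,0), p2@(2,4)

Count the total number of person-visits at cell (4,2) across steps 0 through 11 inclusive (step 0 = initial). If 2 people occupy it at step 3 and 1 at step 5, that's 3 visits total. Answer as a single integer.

Answer: 1

Derivation:
Step 0: p0@(4,0) p1@(0,0) p2@(2,4) -> at (4,2): 0 [-], cum=0
Step 1: p0@ESC p1@(1,0) p2@(3,4) -> at (4,2): 0 [-], cum=0
Step 2: p0@ESC p1@(2,0) p2@(4,4) -> at (4,2): 0 [-], cum=0
Step 3: p0@ESC p1@(3,0) p2@(4,3) -> at (4,2): 0 [-], cum=0
Step 4: p0@ESC p1@(4,0) p2@(4,2) -> at (4,2): 1 [p2], cum=1
Step 5: p0@ESC p1@ESC p2@ESC -> at (4,2): 0 [-], cum=1
Total visits = 1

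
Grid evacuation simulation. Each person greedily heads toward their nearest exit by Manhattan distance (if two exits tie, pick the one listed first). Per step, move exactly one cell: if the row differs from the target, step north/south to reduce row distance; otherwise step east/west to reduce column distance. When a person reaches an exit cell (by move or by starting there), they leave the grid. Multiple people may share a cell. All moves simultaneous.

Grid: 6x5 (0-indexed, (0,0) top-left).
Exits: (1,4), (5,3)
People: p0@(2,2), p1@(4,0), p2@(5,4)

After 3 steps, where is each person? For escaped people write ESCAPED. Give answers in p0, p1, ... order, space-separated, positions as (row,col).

Step 1: p0:(2,2)->(1,2) | p1:(4,0)->(5,0) | p2:(5,4)->(5,3)->EXIT
Step 2: p0:(1,2)->(1,3) | p1:(5,0)->(5,1) | p2:escaped
Step 3: p0:(1,3)->(1,4)->EXIT | p1:(5,1)->(5,2) | p2:escaped

ESCAPED (5,2) ESCAPED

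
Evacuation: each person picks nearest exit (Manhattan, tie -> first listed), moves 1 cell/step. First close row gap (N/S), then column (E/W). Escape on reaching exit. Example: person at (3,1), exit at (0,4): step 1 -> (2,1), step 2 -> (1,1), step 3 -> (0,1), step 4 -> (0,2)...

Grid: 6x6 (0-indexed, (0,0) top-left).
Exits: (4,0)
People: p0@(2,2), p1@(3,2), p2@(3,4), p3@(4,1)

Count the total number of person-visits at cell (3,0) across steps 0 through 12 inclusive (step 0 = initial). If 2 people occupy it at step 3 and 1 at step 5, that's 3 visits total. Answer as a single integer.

Step 0: p0@(2,2) p1@(3,2) p2@(3,4) p3@(4,1) -> at (3,0): 0 [-], cum=0
Step 1: p0@(3,2) p1@(4,2) p2@(4,4) p3@ESC -> at (3,0): 0 [-], cum=0
Step 2: p0@(4,2) p1@(4,1) p2@(4,3) p3@ESC -> at (3,0): 0 [-], cum=0
Step 3: p0@(4,1) p1@ESC p2@(4,2) p3@ESC -> at (3,0): 0 [-], cum=0
Step 4: p0@ESC p1@ESC p2@(4,1) p3@ESC -> at (3,0): 0 [-], cum=0
Step 5: p0@ESC p1@ESC p2@ESC p3@ESC -> at (3,0): 0 [-], cum=0
Total visits = 0

Answer: 0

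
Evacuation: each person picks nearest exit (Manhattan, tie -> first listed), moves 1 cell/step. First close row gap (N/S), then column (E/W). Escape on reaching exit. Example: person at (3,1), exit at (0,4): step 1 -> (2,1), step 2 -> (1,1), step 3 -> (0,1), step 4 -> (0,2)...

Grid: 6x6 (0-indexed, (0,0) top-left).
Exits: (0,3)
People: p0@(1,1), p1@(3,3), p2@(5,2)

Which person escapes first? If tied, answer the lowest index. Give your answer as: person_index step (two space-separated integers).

Answer: 0 3

Derivation:
Step 1: p0:(1,1)->(0,1) | p1:(3,3)->(2,3) | p2:(5,2)->(4,2)
Step 2: p0:(0,1)->(0,2) | p1:(2,3)->(1,3) | p2:(4,2)->(3,2)
Step 3: p0:(0,2)->(0,3)->EXIT | p1:(1,3)->(0,3)->EXIT | p2:(3,2)->(2,2)
Step 4: p0:escaped | p1:escaped | p2:(2,2)->(1,2)
Step 5: p0:escaped | p1:escaped | p2:(1,2)->(0,2)
Step 6: p0:escaped | p1:escaped | p2:(0,2)->(0,3)->EXIT
Exit steps: [3, 3, 6]
First to escape: p0 at step 3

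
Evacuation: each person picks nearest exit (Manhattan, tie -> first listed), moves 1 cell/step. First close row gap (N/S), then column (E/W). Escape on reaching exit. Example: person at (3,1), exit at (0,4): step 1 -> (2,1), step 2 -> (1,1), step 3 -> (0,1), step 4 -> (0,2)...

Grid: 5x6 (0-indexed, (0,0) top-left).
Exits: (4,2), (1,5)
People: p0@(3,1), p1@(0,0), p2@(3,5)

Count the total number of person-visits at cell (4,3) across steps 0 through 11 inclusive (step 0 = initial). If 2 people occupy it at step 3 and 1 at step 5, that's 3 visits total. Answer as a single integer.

Step 0: p0@(3,1) p1@(0,0) p2@(3,5) -> at (4,3): 0 [-], cum=0
Step 1: p0@(4,1) p1@(1,0) p2@(2,5) -> at (4,3): 0 [-], cum=0
Step 2: p0@ESC p1@(2,0) p2@ESC -> at (4,3): 0 [-], cum=0
Step 3: p0@ESC p1@(3,0) p2@ESC -> at (4,3): 0 [-], cum=0
Step 4: p0@ESC p1@(4,0) p2@ESC -> at (4,3): 0 [-], cum=0
Step 5: p0@ESC p1@(4,1) p2@ESC -> at (4,3): 0 [-], cum=0
Step 6: p0@ESC p1@ESC p2@ESC -> at (4,3): 0 [-], cum=0
Total visits = 0

Answer: 0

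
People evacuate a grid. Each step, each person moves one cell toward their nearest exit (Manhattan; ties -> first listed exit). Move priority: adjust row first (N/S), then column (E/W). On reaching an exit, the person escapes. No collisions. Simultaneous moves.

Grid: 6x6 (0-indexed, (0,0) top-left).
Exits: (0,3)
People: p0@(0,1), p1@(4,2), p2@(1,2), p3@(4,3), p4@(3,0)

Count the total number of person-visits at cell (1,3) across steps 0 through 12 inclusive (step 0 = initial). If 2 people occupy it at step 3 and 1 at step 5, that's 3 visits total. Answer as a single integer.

Answer: 1

Derivation:
Step 0: p0@(0,1) p1@(4,2) p2@(1,2) p3@(4,3) p4@(3,0) -> at (1,3): 0 [-], cum=0
Step 1: p0@(0,2) p1@(3,2) p2@(0,2) p3@(3,3) p4@(2,0) -> at (1,3): 0 [-], cum=0
Step 2: p0@ESC p1@(2,2) p2@ESC p3@(2,3) p4@(1,0) -> at (1,3): 0 [-], cum=0
Step 3: p0@ESC p1@(1,2) p2@ESC p3@(1,3) p4@(0,0) -> at (1,3): 1 [p3], cum=1
Step 4: p0@ESC p1@(0,2) p2@ESC p3@ESC p4@(0,1) -> at (1,3): 0 [-], cum=1
Step 5: p0@ESC p1@ESC p2@ESC p3@ESC p4@(0,2) -> at (1,3): 0 [-], cum=1
Step 6: p0@ESC p1@ESC p2@ESC p3@ESC p4@ESC -> at (1,3): 0 [-], cum=1
Total visits = 1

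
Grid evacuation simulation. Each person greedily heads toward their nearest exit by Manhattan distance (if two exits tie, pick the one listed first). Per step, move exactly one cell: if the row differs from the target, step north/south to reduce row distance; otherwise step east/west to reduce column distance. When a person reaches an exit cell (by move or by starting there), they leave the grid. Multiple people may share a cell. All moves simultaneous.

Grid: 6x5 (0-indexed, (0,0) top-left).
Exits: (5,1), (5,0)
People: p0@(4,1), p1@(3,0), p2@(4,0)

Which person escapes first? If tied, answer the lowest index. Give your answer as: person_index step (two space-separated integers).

Answer: 0 1

Derivation:
Step 1: p0:(4,1)->(5,1)->EXIT | p1:(3,0)->(4,0) | p2:(4,0)->(5,0)->EXIT
Step 2: p0:escaped | p1:(4,0)->(5,0)->EXIT | p2:escaped
Exit steps: [1, 2, 1]
First to escape: p0 at step 1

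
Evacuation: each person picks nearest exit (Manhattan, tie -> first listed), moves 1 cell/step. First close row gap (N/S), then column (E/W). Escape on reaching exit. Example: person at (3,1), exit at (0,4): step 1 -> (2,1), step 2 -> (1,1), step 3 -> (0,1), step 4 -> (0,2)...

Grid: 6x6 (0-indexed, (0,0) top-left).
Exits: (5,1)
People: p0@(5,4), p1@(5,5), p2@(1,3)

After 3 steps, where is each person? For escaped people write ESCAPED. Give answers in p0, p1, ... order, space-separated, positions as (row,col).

Step 1: p0:(5,4)->(5,3) | p1:(5,5)->(5,4) | p2:(1,3)->(2,3)
Step 2: p0:(5,3)->(5,2) | p1:(5,4)->(5,3) | p2:(2,3)->(3,3)
Step 3: p0:(5,2)->(5,1)->EXIT | p1:(5,3)->(5,2) | p2:(3,3)->(4,3)

ESCAPED (5,2) (4,3)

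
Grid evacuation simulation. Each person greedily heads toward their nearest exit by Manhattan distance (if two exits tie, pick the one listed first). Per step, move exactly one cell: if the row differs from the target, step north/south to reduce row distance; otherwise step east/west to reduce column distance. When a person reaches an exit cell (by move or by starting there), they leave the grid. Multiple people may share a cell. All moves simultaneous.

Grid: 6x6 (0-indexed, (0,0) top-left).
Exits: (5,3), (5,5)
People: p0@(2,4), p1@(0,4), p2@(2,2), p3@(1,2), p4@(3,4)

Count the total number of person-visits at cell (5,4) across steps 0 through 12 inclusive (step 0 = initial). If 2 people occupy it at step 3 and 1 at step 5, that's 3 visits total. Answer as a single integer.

Answer: 3

Derivation:
Step 0: p0@(2,4) p1@(0,4) p2@(2,2) p3@(1,2) p4@(3,4) -> at (5,4): 0 [-], cum=0
Step 1: p0@(3,4) p1@(1,4) p2@(3,2) p3@(2,2) p4@(4,4) -> at (5,4): 0 [-], cum=0
Step 2: p0@(4,4) p1@(2,4) p2@(4,2) p3@(3,2) p4@(5,4) -> at (5,4): 1 [p4], cum=1
Step 3: p0@(5,4) p1@(3,4) p2@(5,2) p3@(4,2) p4@ESC -> at (5,4): 1 [p0], cum=2
Step 4: p0@ESC p1@(4,4) p2@ESC p3@(5,2) p4@ESC -> at (5,4): 0 [-], cum=2
Step 5: p0@ESC p1@(5,4) p2@ESC p3@ESC p4@ESC -> at (5,4): 1 [p1], cum=3
Step 6: p0@ESC p1@ESC p2@ESC p3@ESC p4@ESC -> at (5,4): 0 [-], cum=3
Total visits = 3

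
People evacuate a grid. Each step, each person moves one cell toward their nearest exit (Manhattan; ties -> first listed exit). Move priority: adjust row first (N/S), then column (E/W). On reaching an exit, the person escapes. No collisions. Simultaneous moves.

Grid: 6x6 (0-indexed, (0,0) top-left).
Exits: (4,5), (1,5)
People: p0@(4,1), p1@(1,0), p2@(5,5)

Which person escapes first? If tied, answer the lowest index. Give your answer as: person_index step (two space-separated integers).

Step 1: p0:(4,1)->(4,2) | p1:(1,0)->(1,1) | p2:(5,5)->(4,5)->EXIT
Step 2: p0:(4,2)->(4,3) | p1:(1,1)->(1,2) | p2:escaped
Step 3: p0:(4,3)->(4,4) | p1:(1,2)->(1,3) | p2:escaped
Step 4: p0:(4,4)->(4,5)->EXIT | p1:(1,3)->(1,4) | p2:escaped
Step 5: p0:escaped | p1:(1,4)->(1,5)->EXIT | p2:escaped
Exit steps: [4, 5, 1]
First to escape: p2 at step 1

Answer: 2 1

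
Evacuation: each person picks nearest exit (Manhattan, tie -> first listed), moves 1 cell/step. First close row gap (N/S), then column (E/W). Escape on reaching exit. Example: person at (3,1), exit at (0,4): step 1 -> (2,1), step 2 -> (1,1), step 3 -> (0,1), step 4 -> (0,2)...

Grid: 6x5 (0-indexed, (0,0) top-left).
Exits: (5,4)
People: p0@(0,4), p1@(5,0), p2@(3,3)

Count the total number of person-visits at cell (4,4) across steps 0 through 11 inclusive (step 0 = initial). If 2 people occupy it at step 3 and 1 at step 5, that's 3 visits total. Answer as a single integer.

Answer: 1

Derivation:
Step 0: p0@(0,4) p1@(5,0) p2@(3,3) -> at (4,4): 0 [-], cum=0
Step 1: p0@(1,4) p1@(5,1) p2@(4,3) -> at (4,4): 0 [-], cum=0
Step 2: p0@(2,4) p1@(5,2) p2@(5,3) -> at (4,4): 0 [-], cum=0
Step 3: p0@(3,4) p1@(5,3) p2@ESC -> at (4,4): 0 [-], cum=0
Step 4: p0@(4,4) p1@ESC p2@ESC -> at (4,4): 1 [p0], cum=1
Step 5: p0@ESC p1@ESC p2@ESC -> at (4,4): 0 [-], cum=1
Total visits = 1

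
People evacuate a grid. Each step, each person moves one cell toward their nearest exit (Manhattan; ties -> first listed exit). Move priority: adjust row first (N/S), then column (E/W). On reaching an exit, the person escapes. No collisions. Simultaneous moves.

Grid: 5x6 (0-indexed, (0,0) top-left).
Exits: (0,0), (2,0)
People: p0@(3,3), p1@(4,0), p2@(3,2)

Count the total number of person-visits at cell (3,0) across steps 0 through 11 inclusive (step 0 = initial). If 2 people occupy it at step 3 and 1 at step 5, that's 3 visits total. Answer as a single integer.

Answer: 1

Derivation:
Step 0: p0@(3,3) p1@(4,0) p2@(3,2) -> at (3,0): 0 [-], cum=0
Step 1: p0@(2,3) p1@(3,0) p2@(2,2) -> at (3,0): 1 [p1], cum=1
Step 2: p0@(2,2) p1@ESC p2@(2,1) -> at (3,0): 0 [-], cum=1
Step 3: p0@(2,1) p1@ESC p2@ESC -> at (3,0): 0 [-], cum=1
Step 4: p0@ESC p1@ESC p2@ESC -> at (3,0): 0 [-], cum=1
Total visits = 1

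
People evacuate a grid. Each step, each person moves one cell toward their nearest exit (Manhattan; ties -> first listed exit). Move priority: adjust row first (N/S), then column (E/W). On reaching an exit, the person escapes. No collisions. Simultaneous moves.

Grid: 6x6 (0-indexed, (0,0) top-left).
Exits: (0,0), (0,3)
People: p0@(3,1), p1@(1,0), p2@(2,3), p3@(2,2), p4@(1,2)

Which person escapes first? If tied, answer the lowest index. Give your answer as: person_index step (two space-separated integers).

Step 1: p0:(3,1)->(2,1) | p1:(1,0)->(0,0)->EXIT | p2:(2,3)->(1,3) | p3:(2,2)->(1,2) | p4:(1,2)->(0,2)
Step 2: p0:(2,1)->(1,1) | p1:escaped | p2:(1,3)->(0,3)->EXIT | p3:(1,2)->(0,2) | p4:(0,2)->(0,3)->EXIT
Step 3: p0:(1,1)->(0,1) | p1:escaped | p2:escaped | p3:(0,2)->(0,3)->EXIT | p4:escaped
Step 4: p0:(0,1)->(0,0)->EXIT | p1:escaped | p2:escaped | p3:escaped | p4:escaped
Exit steps: [4, 1, 2, 3, 2]
First to escape: p1 at step 1

Answer: 1 1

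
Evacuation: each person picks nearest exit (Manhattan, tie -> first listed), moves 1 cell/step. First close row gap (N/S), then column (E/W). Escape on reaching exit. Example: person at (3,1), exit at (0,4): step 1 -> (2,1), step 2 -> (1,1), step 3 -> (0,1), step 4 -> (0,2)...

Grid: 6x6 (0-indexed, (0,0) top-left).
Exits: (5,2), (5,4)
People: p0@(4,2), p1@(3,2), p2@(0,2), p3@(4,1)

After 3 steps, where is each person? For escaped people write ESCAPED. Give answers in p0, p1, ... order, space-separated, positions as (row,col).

Step 1: p0:(4,2)->(5,2)->EXIT | p1:(3,2)->(4,2) | p2:(0,2)->(1,2) | p3:(4,1)->(5,1)
Step 2: p0:escaped | p1:(4,2)->(5,2)->EXIT | p2:(1,2)->(2,2) | p3:(5,1)->(5,2)->EXIT
Step 3: p0:escaped | p1:escaped | p2:(2,2)->(3,2) | p3:escaped

ESCAPED ESCAPED (3,2) ESCAPED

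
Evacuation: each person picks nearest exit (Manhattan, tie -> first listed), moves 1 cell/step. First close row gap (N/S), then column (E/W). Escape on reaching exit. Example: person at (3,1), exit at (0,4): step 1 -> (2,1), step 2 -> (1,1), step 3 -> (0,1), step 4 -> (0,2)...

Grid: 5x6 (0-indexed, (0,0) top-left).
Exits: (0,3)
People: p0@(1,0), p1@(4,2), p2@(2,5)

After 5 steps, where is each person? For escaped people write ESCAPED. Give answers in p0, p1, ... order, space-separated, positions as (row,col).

Step 1: p0:(1,0)->(0,0) | p1:(4,2)->(3,2) | p2:(2,5)->(1,5)
Step 2: p0:(0,0)->(0,1) | p1:(3,2)->(2,2) | p2:(1,5)->(0,5)
Step 3: p0:(0,1)->(0,2) | p1:(2,2)->(1,2) | p2:(0,5)->(0,4)
Step 4: p0:(0,2)->(0,3)->EXIT | p1:(1,2)->(0,2) | p2:(0,4)->(0,3)->EXIT
Step 5: p0:escaped | p1:(0,2)->(0,3)->EXIT | p2:escaped

ESCAPED ESCAPED ESCAPED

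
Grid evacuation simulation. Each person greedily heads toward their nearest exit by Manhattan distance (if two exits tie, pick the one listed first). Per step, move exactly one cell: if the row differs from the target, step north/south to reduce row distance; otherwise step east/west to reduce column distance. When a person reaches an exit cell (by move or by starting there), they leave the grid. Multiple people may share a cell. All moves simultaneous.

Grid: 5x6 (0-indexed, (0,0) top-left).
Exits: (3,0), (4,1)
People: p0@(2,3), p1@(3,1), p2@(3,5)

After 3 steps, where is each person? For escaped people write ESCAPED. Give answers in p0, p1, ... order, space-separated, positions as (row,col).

Step 1: p0:(2,3)->(3,3) | p1:(3,1)->(3,0)->EXIT | p2:(3,5)->(3,4)
Step 2: p0:(3,3)->(3,2) | p1:escaped | p2:(3,4)->(3,3)
Step 3: p0:(3,2)->(3,1) | p1:escaped | p2:(3,3)->(3,2)

(3,1) ESCAPED (3,2)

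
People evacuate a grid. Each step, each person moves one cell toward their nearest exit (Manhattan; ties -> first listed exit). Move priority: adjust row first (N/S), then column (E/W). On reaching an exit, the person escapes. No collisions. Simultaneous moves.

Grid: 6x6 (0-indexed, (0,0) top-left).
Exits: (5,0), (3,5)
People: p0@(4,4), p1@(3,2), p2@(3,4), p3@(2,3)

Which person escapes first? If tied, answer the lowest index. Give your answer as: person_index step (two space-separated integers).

Step 1: p0:(4,4)->(3,4) | p1:(3,2)->(3,3) | p2:(3,4)->(3,5)->EXIT | p3:(2,3)->(3,3)
Step 2: p0:(3,4)->(3,5)->EXIT | p1:(3,3)->(3,4) | p2:escaped | p3:(3,3)->(3,4)
Step 3: p0:escaped | p1:(3,4)->(3,5)->EXIT | p2:escaped | p3:(3,4)->(3,5)->EXIT
Exit steps: [2, 3, 1, 3]
First to escape: p2 at step 1

Answer: 2 1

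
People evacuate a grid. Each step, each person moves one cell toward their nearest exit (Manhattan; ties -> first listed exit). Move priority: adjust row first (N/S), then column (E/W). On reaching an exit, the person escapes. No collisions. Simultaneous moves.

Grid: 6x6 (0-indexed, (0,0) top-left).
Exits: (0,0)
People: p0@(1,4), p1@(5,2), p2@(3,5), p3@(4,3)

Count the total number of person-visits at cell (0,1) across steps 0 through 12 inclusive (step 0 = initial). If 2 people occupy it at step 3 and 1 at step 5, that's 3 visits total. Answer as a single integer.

Answer: 4

Derivation:
Step 0: p0@(1,4) p1@(5,2) p2@(3,5) p3@(4,3) -> at (0,1): 0 [-], cum=0
Step 1: p0@(0,4) p1@(4,2) p2@(2,5) p3@(3,3) -> at (0,1): 0 [-], cum=0
Step 2: p0@(0,3) p1@(3,2) p2@(1,5) p3@(2,3) -> at (0,1): 0 [-], cum=0
Step 3: p0@(0,2) p1@(2,2) p2@(0,5) p3@(1,3) -> at (0,1): 0 [-], cum=0
Step 4: p0@(0,1) p1@(1,2) p2@(0,4) p3@(0,3) -> at (0,1): 1 [p0], cum=1
Step 5: p0@ESC p1@(0,2) p2@(0,3) p3@(0,2) -> at (0,1): 0 [-], cum=1
Step 6: p0@ESC p1@(0,1) p2@(0,2) p3@(0,1) -> at (0,1): 2 [p1,p3], cum=3
Step 7: p0@ESC p1@ESC p2@(0,1) p3@ESC -> at (0,1): 1 [p2], cum=4
Step 8: p0@ESC p1@ESC p2@ESC p3@ESC -> at (0,1): 0 [-], cum=4
Total visits = 4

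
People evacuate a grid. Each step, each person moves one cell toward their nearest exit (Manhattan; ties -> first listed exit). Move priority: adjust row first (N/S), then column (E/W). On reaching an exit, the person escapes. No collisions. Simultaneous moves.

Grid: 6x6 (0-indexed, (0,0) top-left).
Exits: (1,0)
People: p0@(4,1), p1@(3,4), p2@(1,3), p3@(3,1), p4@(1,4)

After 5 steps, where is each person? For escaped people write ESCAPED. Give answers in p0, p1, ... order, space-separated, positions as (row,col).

Step 1: p0:(4,1)->(3,1) | p1:(3,4)->(2,4) | p2:(1,3)->(1,2) | p3:(3,1)->(2,1) | p4:(1,4)->(1,3)
Step 2: p0:(3,1)->(2,1) | p1:(2,4)->(1,4) | p2:(1,2)->(1,1) | p3:(2,1)->(1,1) | p4:(1,3)->(1,2)
Step 3: p0:(2,1)->(1,1) | p1:(1,4)->(1,3) | p2:(1,1)->(1,0)->EXIT | p3:(1,1)->(1,0)->EXIT | p4:(1,2)->(1,1)
Step 4: p0:(1,1)->(1,0)->EXIT | p1:(1,3)->(1,2) | p2:escaped | p3:escaped | p4:(1,1)->(1,0)->EXIT
Step 5: p0:escaped | p1:(1,2)->(1,1) | p2:escaped | p3:escaped | p4:escaped

ESCAPED (1,1) ESCAPED ESCAPED ESCAPED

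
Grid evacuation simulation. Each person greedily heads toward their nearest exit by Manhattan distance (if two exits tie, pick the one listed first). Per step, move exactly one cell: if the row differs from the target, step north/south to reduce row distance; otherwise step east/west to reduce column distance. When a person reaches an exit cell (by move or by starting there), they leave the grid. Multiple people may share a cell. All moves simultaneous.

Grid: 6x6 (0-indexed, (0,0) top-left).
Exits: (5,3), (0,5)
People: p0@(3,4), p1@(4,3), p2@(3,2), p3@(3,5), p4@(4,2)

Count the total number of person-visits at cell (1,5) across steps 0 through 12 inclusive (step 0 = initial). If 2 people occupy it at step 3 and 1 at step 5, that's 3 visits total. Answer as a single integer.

Answer: 1

Derivation:
Step 0: p0@(3,4) p1@(4,3) p2@(3,2) p3@(3,5) p4@(4,2) -> at (1,5): 0 [-], cum=0
Step 1: p0@(4,4) p1@ESC p2@(4,2) p3@(2,5) p4@(5,2) -> at (1,5): 0 [-], cum=0
Step 2: p0@(5,4) p1@ESC p2@(5,2) p3@(1,5) p4@ESC -> at (1,5): 1 [p3], cum=1
Step 3: p0@ESC p1@ESC p2@ESC p3@ESC p4@ESC -> at (1,5): 0 [-], cum=1
Total visits = 1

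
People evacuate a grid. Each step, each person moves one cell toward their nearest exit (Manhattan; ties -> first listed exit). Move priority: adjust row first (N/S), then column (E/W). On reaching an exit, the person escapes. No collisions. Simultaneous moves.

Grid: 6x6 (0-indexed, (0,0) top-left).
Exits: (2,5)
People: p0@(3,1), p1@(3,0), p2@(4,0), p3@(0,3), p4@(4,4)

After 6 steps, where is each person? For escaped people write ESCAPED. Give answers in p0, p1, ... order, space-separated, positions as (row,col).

Step 1: p0:(3,1)->(2,1) | p1:(3,0)->(2,0) | p2:(4,0)->(3,0) | p3:(0,3)->(1,3) | p4:(4,4)->(3,4)
Step 2: p0:(2,1)->(2,2) | p1:(2,0)->(2,1) | p2:(3,0)->(2,0) | p3:(1,3)->(2,3) | p4:(3,4)->(2,4)
Step 3: p0:(2,2)->(2,3) | p1:(2,1)->(2,2) | p2:(2,0)->(2,1) | p3:(2,3)->(2,4) | p4:(2,4)->(2,5)->EXIT
Step 4: p0:(2,3)->(2,4) | p1:(2,2)->(2,3) | p2:(2,1)->(2,2) | p3:(2,4)->(2,5)->EXIT | p4:escaped
Step 5: p0:(2,4)->(2,5)->EXIT | p1:(2,3)->(2,4) | p2:(2,2)->(2,3) | p3:escaped | p4:escaped
Step 6: p0:escaped | p1:(2,4)->(2,5)->EXIT | p2:(2,3)->(2,4) | p3:escaped | p4:escaped

ESCAPED ESCAPED (2,4) ESCAPED ESCAPED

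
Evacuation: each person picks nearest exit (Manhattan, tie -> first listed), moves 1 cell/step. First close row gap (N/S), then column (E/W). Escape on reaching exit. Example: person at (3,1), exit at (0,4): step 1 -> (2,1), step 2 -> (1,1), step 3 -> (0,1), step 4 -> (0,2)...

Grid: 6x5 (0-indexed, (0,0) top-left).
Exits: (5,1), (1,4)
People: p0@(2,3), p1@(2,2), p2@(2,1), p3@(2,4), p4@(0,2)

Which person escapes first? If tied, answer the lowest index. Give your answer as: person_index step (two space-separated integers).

Step 1: p0:(2,3)->(1,3) | p1:(2,2)->(1,2) | p2:(2,1)->(3,1) | p3:(2,4)->(1,4)->EXIT | p4:(0,2)->(1,2)
Step 2: p0:(1,3)->(1,4)->EXIT | p1:(1,2)->(1,3) | p2:(3,1)->(4,1) | p3:escaped | p4:(1,2)->(1,3)
Step 3: p0:escaped | p1:(1,3)->(1,4)->EXIT | p2:(4,1)->(5,1)->EXIT | p3:escaped | p4:(1,3)->(1,4)->EXIT
Exit steps: [2, 3, 3, 1, 3]
First to escape: p3 at step 1

Answer: 3 1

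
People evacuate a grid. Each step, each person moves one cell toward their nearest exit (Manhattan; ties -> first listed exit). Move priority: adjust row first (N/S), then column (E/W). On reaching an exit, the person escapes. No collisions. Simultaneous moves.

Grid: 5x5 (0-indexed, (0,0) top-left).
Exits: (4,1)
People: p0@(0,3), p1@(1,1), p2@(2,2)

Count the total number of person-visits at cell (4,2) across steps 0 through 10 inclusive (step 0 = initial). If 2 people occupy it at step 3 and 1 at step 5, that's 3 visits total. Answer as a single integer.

Step 0: p0@(0,3) p1@(1,1) p2@(2,2) -> at (4,2): 0 [-], cum=0
Step 1: p0@(1,3) p1@(2,1) p2@(3,2) -> at (4,2): 0 [-], cum=0
Step 2: p0@(2,3) p1@(3,1) p2@(4,2) -> at (4,2): 1 [p2], cum=1
Step 3: p0@(3,3) p1@ESC p2@ESC -> at (4,2): 0 [-], cum=1
Step 4: p0@(4,3) p1@ESC p2@ESC -> at (4,2): 0 [-], cum=1
Step 5: p0@(4,2) p1@ESC p2@ESC -> at (4,2): 1 [p0], cum=2
Step 6: p0@ESC p1@ESC p2@ESC -> at (4,2): 0 [-], cum=2
Total visits = 2

Answer: 2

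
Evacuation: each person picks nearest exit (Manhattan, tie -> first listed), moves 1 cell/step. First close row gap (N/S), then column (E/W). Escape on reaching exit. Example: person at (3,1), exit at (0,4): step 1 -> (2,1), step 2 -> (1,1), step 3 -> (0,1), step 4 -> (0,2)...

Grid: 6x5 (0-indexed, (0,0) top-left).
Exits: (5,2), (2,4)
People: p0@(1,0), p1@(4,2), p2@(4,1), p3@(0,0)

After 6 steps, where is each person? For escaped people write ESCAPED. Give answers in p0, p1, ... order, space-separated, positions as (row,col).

Step 1: p0:(1,0)->(2,0) | p1:(4,2)->(5,2)->EXIT | p2:(4,1)->(5,1) | p3:(0,0)->(1,0)
Step 2: p0:(2,0)->(2,1) | p1:escaped | p2:(5,1)->(5,2)->EXIT | p3:(1,0)->(2,0)
Step 3: p0:(2,1)->(2,2) | p1:escaped | p2:escaped | p3:(2,0)->(2,1)
Step 4: p0:(2,2)->(2,3) | p1:escaped | p2:escaped | p3:(2,1)->(2,2)
Step 5: p0:(2,3)->(2,4)->EXIT | p1:escaped | p2:escaped | p3:(2,2)->(2,3)
Step 6: p0:escaped | p1:escaped | p2:escaped | p3:(2,3)->(2,4)->EXIT

ESCAPED ESCAPED ESCAPED ESCAPED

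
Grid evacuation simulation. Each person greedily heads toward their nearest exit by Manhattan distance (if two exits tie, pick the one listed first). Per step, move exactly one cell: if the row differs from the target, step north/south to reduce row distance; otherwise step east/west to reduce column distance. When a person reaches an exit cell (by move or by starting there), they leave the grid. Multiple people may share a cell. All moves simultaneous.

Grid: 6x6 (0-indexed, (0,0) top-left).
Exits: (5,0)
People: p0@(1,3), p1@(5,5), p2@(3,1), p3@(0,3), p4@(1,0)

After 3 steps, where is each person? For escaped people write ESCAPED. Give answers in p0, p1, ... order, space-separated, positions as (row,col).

Step 1: p0:(1,3)->(2,3) | p1:(5,5)->(5,4) | p2:(3,1)->(4,1) | p3:(0,3)->(1,3) | p4:(1,0)->(2,0)
Step 2: p0:(2,3)->(3,3) | p1:(5,4)->(5,3) | p2:(4,1)->(5,1) | p3:(1,3)->(2,3) | p4:(2,0)->(3,0)
Step 3: p0:(3,3)->(4,3) | p1:(5,3)->(5,2) | p2:(5,1)->(5,0)->EXIT | p3:(2,3)->(3,3) | p4:(3,0)->(4,0)

(4,3) (5,2) ESCAPED (3,3) (4,0)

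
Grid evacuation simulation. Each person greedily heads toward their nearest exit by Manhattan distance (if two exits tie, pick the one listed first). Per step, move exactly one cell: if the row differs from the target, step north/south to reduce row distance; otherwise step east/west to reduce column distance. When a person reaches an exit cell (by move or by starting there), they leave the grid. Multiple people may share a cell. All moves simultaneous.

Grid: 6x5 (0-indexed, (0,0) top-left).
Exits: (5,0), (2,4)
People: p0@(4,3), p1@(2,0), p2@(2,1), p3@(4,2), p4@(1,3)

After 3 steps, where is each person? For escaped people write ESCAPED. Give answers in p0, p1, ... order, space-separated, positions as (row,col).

Step 1: p0:(4,3)->(3,3) | p1:(2,0)->(3,0) | p2:(2,1)->(2,2) | p3:(4,2)->(5,2) | p4:(1,3)->(2,3)
Step 2: p0:(3,3)->(2,3) | p1:(3,0)->(4,0) | p2:(2,2)->(2,3) | p3:(5,2)->(5,1) | p4:(2,3)->(2,4)->EXIT
Step 3: p0:(2,3)->(2,4)->EXIT | p1:(4,0)->(5,0)->EXIT | p2:(2,3)->(2,4)->EXIT | p3:(5,1)->(5,0)->EXIT | p4:escaped

ESCAPED ESCAPED ESCAPED ESCAPED ESCAPED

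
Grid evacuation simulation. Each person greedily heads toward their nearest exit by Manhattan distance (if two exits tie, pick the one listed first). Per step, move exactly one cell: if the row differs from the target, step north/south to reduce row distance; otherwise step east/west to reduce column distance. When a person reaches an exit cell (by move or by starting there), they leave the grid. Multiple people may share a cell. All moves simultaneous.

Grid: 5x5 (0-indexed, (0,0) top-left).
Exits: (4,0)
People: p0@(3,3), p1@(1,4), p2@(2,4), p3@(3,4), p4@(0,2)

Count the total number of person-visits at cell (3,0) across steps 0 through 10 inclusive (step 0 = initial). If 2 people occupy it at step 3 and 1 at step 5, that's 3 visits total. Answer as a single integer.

Step 0: p0@(3,3) p1@(1,4) p2@(2,4) p3@(3,4) p4@(0,2) -> at (3,0): 0 [-], cum=0
Step 1: p0@(4,3) p1@(2,4) p2@(3,4) p3@(4,4) p4@(1,2) -> at (3,0): 0 [-], cum=0
Step 2: p0@(4,2) p1@(3,4) p2@(4,4) p3@(4,3) p4@(2,2) -> at (3,0): 0 [-], cum=0
Step 3: p0@(4,1) p1@(4,4) p2@(4,3) p3@(4,2) p4@(3,2) -> at (3,0): 0 [-], cum=0
Step 4: p0@ESC p1@(4,3) p2@(4,2) p3@(4,1) p4@(4,2) -> at (3,0): 0 [-], cum=0
Step 5: p0@ESC p1@(4,2) p2@(4,1) p3@ESC p4@(4,1) -> at (3,0): 0 [-], cum=0
Step 6: p0@ESC p1@(4,1) p2@ESC p3@ESC p4@ESC -> at (3,0): 0 [-], cum=0
Step 7: p0@ESC p1@ESC p2@ESC p3@ESC p4@ESC -> at (3,0): 0 [-], cum=0
Total visits = 0

Answer: 0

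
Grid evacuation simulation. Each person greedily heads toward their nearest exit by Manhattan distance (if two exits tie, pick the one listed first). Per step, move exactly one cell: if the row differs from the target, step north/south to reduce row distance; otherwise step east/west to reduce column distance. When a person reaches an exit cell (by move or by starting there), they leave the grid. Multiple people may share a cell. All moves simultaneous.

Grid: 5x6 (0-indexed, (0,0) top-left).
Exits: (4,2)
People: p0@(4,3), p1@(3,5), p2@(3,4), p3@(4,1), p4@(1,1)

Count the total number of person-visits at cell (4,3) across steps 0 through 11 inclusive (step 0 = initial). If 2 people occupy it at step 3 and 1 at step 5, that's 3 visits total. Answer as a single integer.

Step 0: p0@(4,3) p1@(3,5) p2@(3,4) p3@(4,1) p4@(1,1) -> at (4,3): 1 [p0], cum=1
Step 1: p0@ESC p1@(4,5) p2@(4,4) p3@ESC p4@(2,1) -> at (4,3): 0 [-], cum=1
Step 2: p0@ESC p1@(4,4) p2@(4,3) p3@ESC p4@(3,1) -> at (4,3): 1 [p2], cum=2
Step 3: p0@ESC p1@(4,3) p2@ESC p3@ESC p4@(4,1) -> at (4,3): 1 [p1], cum=3
Step 4: p0@ESC p1@ESC p2@ESC p3@ESC p4@ESC -> at (4,3): 0 [-], cum=3
Total visits = 3

Answer: 3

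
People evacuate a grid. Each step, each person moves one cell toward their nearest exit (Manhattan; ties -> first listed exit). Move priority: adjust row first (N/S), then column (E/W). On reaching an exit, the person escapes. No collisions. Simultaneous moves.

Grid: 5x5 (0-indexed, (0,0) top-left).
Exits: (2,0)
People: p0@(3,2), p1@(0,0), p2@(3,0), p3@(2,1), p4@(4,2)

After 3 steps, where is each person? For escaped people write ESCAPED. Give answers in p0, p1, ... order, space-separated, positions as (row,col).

Step 1: p0:(3,2)->(2,2) | p1:(0,0)->(1,0) | p2:(3,0)->(2,0)->EXIT | p3:(2,1)->(2,0)->EXIT | p4:(4,2)->(3,2)
Step 2: p0:(2,2)->(2,1) | p1:(1,0)->(2,0)->EXIT | p2:escaped | p3:escaped | p4:(3,2)->(2,2)
Step 3: p0:(2,1)->(2,0)->EXIT | p1:escaped | p2:escaped | p3:escaped | p4:(2,2)->(2,1)

ESCAPED ESCAPED ESCAPED ESCAPED (2,1)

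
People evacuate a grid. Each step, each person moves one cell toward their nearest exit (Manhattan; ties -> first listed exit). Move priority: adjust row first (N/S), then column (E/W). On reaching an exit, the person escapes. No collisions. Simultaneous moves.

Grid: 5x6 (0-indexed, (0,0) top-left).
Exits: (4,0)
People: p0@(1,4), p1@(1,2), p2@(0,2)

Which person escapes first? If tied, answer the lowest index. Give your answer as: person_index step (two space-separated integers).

Step 1: p0:(1,4)->(2,4) | p1:(1,2)->(2,2) | p2:(0,2)->(1,2)
Step 2: p0:(2,4)->(3,4) | p1:(2,2)->(3,2) | p2:(1,2)->(2,2)
Step 3: p0:(3,4)->(4,4) | p1:(3,2)->(4,2) | p2:(2,2)->(3,2)
Step 4: p0:(4,4)->(4,3) | p1:(4,2)->(4,1) | p2:(3,2)->(4,2)
Step 5: p0:(4,3)->(4,2) | p1:(4,1)->(4,0)->EXIT | p2:(4,2)->(4,1)
Step 6: p0:(4,2)->(4,1) | p1:escaped | p2:(4,1)->(4,0)->EXIT
Step 7: p0:(4,1)->(4,0)->EXIT | p1:escaped | p2:escaped
Exit steps: [7, 5, 6]
First to escape: p1 at step 5

Answer: 1 5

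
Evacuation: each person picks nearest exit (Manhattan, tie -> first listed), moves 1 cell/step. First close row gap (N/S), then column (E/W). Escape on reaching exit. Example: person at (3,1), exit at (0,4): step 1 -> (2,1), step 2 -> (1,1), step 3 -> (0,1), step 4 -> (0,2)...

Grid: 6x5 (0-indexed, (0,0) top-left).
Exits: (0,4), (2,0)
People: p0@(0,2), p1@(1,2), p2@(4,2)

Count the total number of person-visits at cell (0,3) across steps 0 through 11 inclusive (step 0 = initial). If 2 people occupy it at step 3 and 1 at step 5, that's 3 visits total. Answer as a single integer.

Step 0: p0@(0,2) p1@(1,2) p2@(4,2) -> at (0,3): 0 [-], cum=0
Step 1: p0@(0,3) p1@(0,2) p2@(3,2) -> at (0,3): 1 [p0], cum=1
Step 2: p0@ESC p1@(0,3) p2@(2,2) -> at (0,3): 1 [p1], cum=2
Step 3: p0@ESC p1@ESC p2@(2,1) -> at (0,3): 0 [-], cum=2
Step 4: p0@ESC p1@ESC p2@ESC -> at (0,3): 0 [-], cum=2
Total visits = 2

Answer: 2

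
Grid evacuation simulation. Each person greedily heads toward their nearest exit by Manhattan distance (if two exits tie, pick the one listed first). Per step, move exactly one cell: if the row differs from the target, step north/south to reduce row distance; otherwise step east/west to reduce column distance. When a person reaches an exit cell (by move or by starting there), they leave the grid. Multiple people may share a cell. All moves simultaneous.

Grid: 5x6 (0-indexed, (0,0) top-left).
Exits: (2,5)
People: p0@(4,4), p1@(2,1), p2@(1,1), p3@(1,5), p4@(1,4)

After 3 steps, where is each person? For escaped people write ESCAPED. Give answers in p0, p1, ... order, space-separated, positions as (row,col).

Step 1: p0:(4,4)->(3,4) | p1:(2,1)->(2,2) | p2:(1,1)->(2,1) | p3:(1,5)->(2,5)->EXIT | p4:(1,4)->(2,4)
Step 2: p0:(3,4)->(2,4) | p1:(2,2)->(2,3) | p2:(2,1)->(2,2) | p3:escaped | p4:(2,4)->(2,5)->EXIT
Step 3: p0:(2,4)->(2,5)->EXIT | p1:(2,3)->(2,4) | p2:(2,2)->(2,3) | p3:escaped | p4:escaped

ESCAPED (2,4) (2,3) ESCAPED ESCAPED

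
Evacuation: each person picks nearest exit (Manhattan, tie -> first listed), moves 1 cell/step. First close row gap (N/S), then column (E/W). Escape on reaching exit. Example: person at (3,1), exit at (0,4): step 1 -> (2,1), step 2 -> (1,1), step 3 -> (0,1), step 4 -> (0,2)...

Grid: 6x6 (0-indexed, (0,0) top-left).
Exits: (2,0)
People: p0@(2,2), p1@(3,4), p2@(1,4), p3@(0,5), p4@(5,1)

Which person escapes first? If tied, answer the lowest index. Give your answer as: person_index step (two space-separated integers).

Step 1: p0:(2,2)->(2,1) | p1:(3,4)->(2,4) | p2:(1,4)->(2,4) | p3:(0,5)->(1,5) | p4:(5,1)->(4,1)
Step 2: p0:(2,1)->(2,0)->EXIT | p1:(2,4)->(2,3) | p2:(2,4)->(2,3) | p3:(1,5)->(2,5) | p4:(4,1)->(3,1)
Step 3: p0:escaped | p1:(2,3)->(2,2) | p2:(2,3)->(2,2) | p3:(2,5)->(2,4) | p4:(3,1)->(2,1)
Step 4: p0:escaped | p1:(2,2)->(2,1) | p2:(2,2)->(2,1) | p3:(2,4)->(2,3) | p4:(2,1)->(2,0)->EXIT
Step 5: p0:escaped | p1:(2,1)->(2,0)->EXIT | p2:(2,1)->(2,0)->EXIT | p3:(2,3)->(2,2) | p4:escaped
Step 6: p0:escaped | p1:escaped | p2:escaped | p3:(2,2)->(2,1) | p4:escaped
Step 7: p0:escaped | p1:escaped | p2:escaped | p3:(2,1)->(2,0)->EXIT | p4:escaped
Exit steps: [2, 5, 5, 7, 4]
First to escape: p0 at step 2

Answer: 0 2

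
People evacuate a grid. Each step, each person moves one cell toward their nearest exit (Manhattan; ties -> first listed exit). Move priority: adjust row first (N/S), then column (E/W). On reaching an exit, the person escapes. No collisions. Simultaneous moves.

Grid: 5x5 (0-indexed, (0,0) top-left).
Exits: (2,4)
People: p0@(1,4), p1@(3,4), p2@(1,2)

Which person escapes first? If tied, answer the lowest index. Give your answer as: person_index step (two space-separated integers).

Answer: 0 1

Derivation:
Step 1: p0:(1,4)->(2,4)->EXIT | p1:(3,4)->(2,4)->EXIT | p2:(1,2)->(2,2)
Step 2: p0:escaped | p1:escaped | p2:(2,2)->(2,3)
Step 3: p0:escaped | p1:escaped | p2:(2,3)->(2,4)->EXIT
Exit steps: [1, 1, 3]
First to escape: p0 at step 1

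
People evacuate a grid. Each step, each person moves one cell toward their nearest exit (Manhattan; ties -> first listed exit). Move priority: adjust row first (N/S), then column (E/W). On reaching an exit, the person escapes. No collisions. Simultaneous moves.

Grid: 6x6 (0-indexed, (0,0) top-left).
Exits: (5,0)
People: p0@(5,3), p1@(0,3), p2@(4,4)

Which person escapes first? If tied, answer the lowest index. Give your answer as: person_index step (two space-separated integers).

Step 1: p0:(5,3)->(5,2) | p1:(0,3)->(1,3) | p2:(4,4)->(5,4)
Step 2: p0:(5,2)->(5,1) | p1:(1,3)->(2,3) | p2:(5,4)->(5,3)
Step 3: p0:(5,1)->(5,0)->EXIT | p1:(2,3)->(3,3) | p2:(5,3)->(5,2)
Step 4: p0:escaped | p1:(3,3)->(4,3) | p2:(5,2)->(5,1)
Step 5: p0:escaped | p1:(4,3)->(5,3) | p2:(5,1)->(5,0)->EXIT
Step 6: p0:escaped | p1:(5,3)->(5,2) | p2:escaped
Step 7: p0:escaped | p1:(5,2)->(5,1) | p2:escaped
Step 8: p0:escaped | p1:(5,1)->(5,0)->EXIT | p2:escaped
Exit steps: [3, 8, 5]
First to escape: p0 at step 3

Answer: 0 3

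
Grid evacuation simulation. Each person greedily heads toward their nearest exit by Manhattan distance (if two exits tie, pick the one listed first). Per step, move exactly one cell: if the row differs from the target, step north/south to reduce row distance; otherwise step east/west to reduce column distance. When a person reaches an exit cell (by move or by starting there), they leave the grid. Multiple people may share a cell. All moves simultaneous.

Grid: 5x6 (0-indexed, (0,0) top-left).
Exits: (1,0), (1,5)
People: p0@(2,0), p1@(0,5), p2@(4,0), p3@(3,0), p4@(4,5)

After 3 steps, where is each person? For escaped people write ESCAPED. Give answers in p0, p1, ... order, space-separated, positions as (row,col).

Step 1: p0:(2,0)->(1,0)->EXIT | p1:(0,5)->(1,5)->EXIT | p2:(4,0)->(3,0) | p3:(3,0)->(2,0) | p4:(4,5)->(3,5)
Step 2: p0:escaped | p1:escaped | p2:(3,0)->(2,0) | p3:(2,0)->(1,0)->EXIT | p4:(3,5)->(2,5)
Step 3: p0:escaped | p1:escaped | p2:(2,0)->(1,0)->EXIT | p3:escaped | p4:(2,5)->(1,5)->EXIT

ESCAPED ESCAPED ESCAPED ESCAPED ESCAPED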